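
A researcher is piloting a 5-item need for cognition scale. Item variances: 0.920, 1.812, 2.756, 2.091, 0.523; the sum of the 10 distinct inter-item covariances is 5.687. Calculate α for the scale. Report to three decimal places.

Σσ²ᵢ = 0.920 + 1.812 + 2.756 + 2.091 + 0.523 = 8.102
Sum of distinct covariances = 5.687
Var(T) = Σσ²ᵢ + 2·Σcov = 8.102 + 2 × 5.687 = 19.476
α = (5/4)·(1 − 8.102/19.476) = 0.730

α = 0.730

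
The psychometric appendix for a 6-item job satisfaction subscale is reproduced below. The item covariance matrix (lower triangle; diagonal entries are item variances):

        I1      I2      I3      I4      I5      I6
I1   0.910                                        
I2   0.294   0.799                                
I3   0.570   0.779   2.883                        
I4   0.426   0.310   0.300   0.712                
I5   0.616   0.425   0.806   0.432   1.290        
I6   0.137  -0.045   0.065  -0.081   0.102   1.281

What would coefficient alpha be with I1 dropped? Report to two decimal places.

Remaining items: I2, I3, I4, I5, I6 (k = 5).
sum of item variances = 0.799 + 2.883 + 0.712 + 1.290 + 1.281 = 6.965
σ²_total = 6.965 + 2 × 3.093 = 13.151
α (item deleted) = (5/4)·(1 − 6.965/13.151) = 0.59

coefficient alpha = 0.59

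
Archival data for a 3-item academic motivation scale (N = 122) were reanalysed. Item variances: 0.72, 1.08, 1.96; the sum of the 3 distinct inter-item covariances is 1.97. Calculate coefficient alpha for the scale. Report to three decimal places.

ΣVar(i) = 0.72 + 1.08 + 1.96 = 3.76
Sum of distinct covariances = 1.97
total variance = ΣVar(i) + 2·Σcov = 3.76 + 2 × 1.97 = 7.70
α = (3/2)·(1 − 3.76/7.70) = 0.768

α = 0.768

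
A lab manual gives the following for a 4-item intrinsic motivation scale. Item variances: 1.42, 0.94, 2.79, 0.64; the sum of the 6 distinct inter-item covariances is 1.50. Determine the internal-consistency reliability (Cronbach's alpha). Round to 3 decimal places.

ΣVar(i) = 1.42 + 0.94 + 2.79 + 0.64 = 5.79
Sum of distinct covariances = 1.50
σ²_total = ΣVar(i) + 2·Σcov = 5.79 + 2 × 1.50 = 8.79
α = (4/3)·(1 − 5.79/8.79) = 0.455

α = 0.455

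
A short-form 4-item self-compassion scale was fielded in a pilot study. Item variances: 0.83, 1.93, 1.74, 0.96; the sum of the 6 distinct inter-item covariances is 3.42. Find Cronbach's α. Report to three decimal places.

α = 0.741

ΣVar(i) = 0.83 + 1.93 + 1.74 + 0.96 = 5.46
Sum of distinct covariances = 3.42
σ²_total = ΣVar(i) + 2·Σcov = 5.46 + 2 × 3.42 = 12.30
α = (4/3)·(1 − 5.46/12.30) = 0.741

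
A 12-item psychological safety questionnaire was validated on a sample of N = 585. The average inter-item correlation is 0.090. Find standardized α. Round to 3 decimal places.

Standardized α = k·r̄ / (1 + (k−1)·r̄) = 12 × 0.090 / (1 + 11 × 0.090)
  = 1.0800 / 1.9900 = 0.543

α = 0.543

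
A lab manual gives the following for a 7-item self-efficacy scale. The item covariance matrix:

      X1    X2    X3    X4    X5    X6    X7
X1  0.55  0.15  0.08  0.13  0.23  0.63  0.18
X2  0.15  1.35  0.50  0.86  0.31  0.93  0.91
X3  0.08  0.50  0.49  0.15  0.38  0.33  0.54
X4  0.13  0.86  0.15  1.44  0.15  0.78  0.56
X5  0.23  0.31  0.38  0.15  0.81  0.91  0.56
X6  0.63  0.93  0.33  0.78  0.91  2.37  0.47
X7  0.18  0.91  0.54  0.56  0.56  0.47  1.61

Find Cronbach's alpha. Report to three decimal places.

α = 0.809

Σσ²ᵢ = 0.55 + 1.35 + 0.49 + 1.44 + 0.81 + 2.37 + 1.61 = 8.62
Sum of off-diagonal covariances = 9.74
Var(T) = 8.62 + 2 × 9.74 = 28.10
α = (k/(k−1))·(1 − Σσ²ᵢ/Var(T)) = (7/6)·(1 − 8.62/28.10) = 0.809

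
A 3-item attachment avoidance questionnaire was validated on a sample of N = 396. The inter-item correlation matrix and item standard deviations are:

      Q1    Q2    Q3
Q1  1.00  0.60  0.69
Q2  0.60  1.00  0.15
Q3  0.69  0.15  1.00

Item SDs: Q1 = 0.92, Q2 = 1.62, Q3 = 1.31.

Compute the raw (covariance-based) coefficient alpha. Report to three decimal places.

α = 0.661

Σσ²ᵢ = 0.92² + 1.62² + 1.31² = 5.1869
Covariances σ_ij = r_ij · s_i · s_j:
  σ(Q1,Q2) = 0.60 × 0.92 × 1.62 = 0.8942
  σ(Q1,Q3) = 0.69 × 0.92 × 1.31 = 0.8316
  σ(Q2,Q3) = 0.15 × 1.62 × 1.31 = 0.3183
σ²_T = Σσ²ᵢ + 2·Σσ_ij = 5.1869 + 2 × 2.0441 = 9.2751
α = (3/2)·(1 − 5.1869/9.2751) = 0.661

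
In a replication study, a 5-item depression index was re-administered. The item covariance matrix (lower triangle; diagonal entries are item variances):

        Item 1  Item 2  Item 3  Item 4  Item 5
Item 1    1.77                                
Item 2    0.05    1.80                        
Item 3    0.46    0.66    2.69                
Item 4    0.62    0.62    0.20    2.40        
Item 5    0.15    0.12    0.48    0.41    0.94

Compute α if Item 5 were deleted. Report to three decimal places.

α = 0.501

Remaining items: Item 1, Item 2, Item 3, Item 4 (k = 4).
ΣVar(i) = 1.77 + 1.80 + 2.69 + 2.40 = 8.66
σ²_total = 8.66 + 2 × 2.61 = 13.88
α (item deleted) = (4/3)·(1 − 8.66/13.88) = 0.501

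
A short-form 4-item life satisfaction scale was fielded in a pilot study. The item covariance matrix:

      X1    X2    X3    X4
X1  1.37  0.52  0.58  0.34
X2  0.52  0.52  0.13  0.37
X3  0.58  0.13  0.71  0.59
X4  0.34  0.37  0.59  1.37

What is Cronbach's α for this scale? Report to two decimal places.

Σσᵢ² = 1.37 + 0.52 + 0.71 + 1.37 = 3.97
Σ_{i<j} σ_ij = 2.53
σ²_T = 3.97 + 2 × 2.53 = 9.03
α = (k/(k−1))·(1 − Σσᵢ²/σ²_T) = (4/3)·(1 − 3.97/9.03) = 0.75

Cronbach's α = 0.75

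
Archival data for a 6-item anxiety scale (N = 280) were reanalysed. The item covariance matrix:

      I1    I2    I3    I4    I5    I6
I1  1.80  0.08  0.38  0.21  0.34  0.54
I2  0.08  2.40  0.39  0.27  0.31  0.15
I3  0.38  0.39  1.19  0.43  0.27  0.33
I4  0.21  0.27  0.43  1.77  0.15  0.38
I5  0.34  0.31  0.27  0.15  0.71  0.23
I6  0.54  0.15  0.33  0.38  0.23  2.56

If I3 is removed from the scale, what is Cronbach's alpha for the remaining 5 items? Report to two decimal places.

Remaining items: I1, I2, I4, I5, I6 (k = 5).
ΣVar(i) = 1.80 + 2.40 + 1.77 + 0.71 + 2.56 = 9.24
σ²_T = 9.24 + 2 × 2.66 = 14.56
α (item deleted) = (5/4)·(1 − 9.24/14.56) = 0.46

Cronbach's alpha = 0.46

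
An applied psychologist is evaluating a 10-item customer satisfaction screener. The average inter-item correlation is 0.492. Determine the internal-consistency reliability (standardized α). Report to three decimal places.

α = 0.906

Standardized α = k·r̄ / (1 + (k−1)·r̄) = 10 × 0.492 / (1 + 9 × 0.492)
  = 4.9200 / 5.4280 = 0.906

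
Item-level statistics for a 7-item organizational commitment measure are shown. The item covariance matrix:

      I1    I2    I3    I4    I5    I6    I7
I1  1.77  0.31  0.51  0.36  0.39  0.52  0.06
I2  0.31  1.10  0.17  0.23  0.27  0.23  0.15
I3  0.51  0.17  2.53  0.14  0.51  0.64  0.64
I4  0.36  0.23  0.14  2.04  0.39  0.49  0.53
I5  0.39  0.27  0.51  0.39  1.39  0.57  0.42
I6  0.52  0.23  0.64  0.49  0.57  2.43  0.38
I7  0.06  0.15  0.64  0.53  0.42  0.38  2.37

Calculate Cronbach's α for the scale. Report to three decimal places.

Cronbach's α = 0.627

sum of item variances = 1.77 + 1.10 + 2.53 + 2.04 + 1.39 + 2.43 + 2.37 = 13.63
Σ_{i<j} σ_ij = 7.91
σ²_T = 13.63 + 2 × 7.91 = 29.45
α = (k/(k−1))·(1 − sum of item variances/σ²_T) = (7/6)·(1 − 13.63/29.45) = 0.627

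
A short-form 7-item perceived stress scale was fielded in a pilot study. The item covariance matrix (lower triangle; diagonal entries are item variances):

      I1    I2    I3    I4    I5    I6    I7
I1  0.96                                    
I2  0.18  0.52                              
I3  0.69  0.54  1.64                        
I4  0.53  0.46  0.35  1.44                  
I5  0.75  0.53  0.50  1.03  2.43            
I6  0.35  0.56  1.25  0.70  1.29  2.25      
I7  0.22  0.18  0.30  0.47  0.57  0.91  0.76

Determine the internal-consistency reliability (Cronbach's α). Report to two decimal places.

α = 0.83

Σσ²ᵢ = 0.96 + 0.52 + 1.64 + 1.44 + 2.43 + 2.25 + 0.76 = 10.00
Sum of off-diagonal covariances = 12.36
Var(T) = 10.00 + 2 × 12.36 = 34.72
α = (k/(k−1))·(1 − Σσ²ᵢ/Var(T)) = (7/6)·(1 − 10.00/34.72) = 0.83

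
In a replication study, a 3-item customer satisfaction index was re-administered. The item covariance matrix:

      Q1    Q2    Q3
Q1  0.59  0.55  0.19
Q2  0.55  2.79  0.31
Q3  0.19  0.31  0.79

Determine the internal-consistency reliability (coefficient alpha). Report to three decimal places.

sum of item variances = 0.59 + 2.79 + 0.79 = 4.17
Sum of the distinct covariances = 1.05
σ²_T = 4.17 + 2 × 1.05 = 6.27
α = (k/(k−1))·(1 − sum of item variances/σ²_T) = (3/2)·(1 − 4.17/6.27) = 0.502

coefficient alpha = 0.502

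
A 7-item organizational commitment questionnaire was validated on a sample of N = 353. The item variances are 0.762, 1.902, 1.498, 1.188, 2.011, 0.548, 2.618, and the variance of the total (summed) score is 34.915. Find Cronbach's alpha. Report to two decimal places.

α = 0.81

sum of item variances = 0.762 + 1.902 + 1.498 + 1.188 + 2.011 + 0.548 + 2.618 = 10.527
α = (k/(k−1))·(1 − sum of item variances/Var(T)) = (7/6)·(1 − 10.527/34.915) = 0.81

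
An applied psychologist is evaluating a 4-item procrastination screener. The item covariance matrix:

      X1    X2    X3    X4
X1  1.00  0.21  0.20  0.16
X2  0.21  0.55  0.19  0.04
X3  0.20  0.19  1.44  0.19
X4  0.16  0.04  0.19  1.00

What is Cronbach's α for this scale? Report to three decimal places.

Σσ²ᵢ = 1.00 + 0.55 + 1.44 + 1.00 = 3.99
Sum of the distinct covariances = 0.99
σ²_T = 3.99 + 2 × 0.99 = 5.97
α = (k/(k−1))·(1 − Σσ²ᵢ/σ²_T) = (4/3)·(1 − 3.99/5.97) = 0.442

α = 0.442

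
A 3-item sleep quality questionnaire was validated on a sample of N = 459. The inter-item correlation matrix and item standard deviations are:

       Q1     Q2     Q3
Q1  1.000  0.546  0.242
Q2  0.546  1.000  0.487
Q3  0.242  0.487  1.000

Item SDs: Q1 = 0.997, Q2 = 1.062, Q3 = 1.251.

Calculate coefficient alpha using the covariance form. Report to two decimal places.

Σσ²ᵢ = 0.997² + 1.062² + 1.251² = 3.6869
Covariances σ_ij = r_ij · s_i · s_j:
  σ(Q1,Q2) = 0.546 × 0.997 × 1.062 = 0.5781
  σ(Q1,Q3) = 0.242 × 0.997 × 1.251 = 0.3018
  σ(Q2,Q3) = 0.487 × 1.062 × 1.251 = 0.6470
σ²_T = Σσ²ᵢ + 2·Σσ_ij = 3.6869 + 2 × 1.5269 = 6.7407
α = (3/2)·(1 − 3.6869/6.7407) = 0.68

coefficient alpha = 0.68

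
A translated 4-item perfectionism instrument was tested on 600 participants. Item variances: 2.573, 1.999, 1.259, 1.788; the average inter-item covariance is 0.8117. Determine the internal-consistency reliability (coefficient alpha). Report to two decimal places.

sum of item variances = 2.573 + 1.999 + 1.259 + 1.788 = 7.619
Sum of the 6 distinct covariances = 6 × 0.8117 = 4.8702
Var(T) = sum of item variances + 2·Σcov = 7.619 + 2 × 4.8702 = 17.3594
α = (4/3)·(1 − 7.619/17.3594) = 0.75

α = 0.75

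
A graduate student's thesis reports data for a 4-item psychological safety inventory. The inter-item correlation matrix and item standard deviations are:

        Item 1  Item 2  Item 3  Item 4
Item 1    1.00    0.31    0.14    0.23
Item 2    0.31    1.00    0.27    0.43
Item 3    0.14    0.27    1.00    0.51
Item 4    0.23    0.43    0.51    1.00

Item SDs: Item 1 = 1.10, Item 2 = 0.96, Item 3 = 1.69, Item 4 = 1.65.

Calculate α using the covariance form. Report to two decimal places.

α = 0.64

Σσ²ᵢ = 1.10² + 0.96² + 1.69² + 1.65² = 7.7102
Covariances σ_ij = r_ij · s_i · s_j:
  σ(Item 1,Item 2) = 0.31 × 1.10 × 0.96 = 0.3274
  σ(Item 1,Item 3) = 0.14 × 1.10 × 1.69 = 0.2603
  σ(Item 1,Item 4) = 0.23 × 1.10 × 1.65 = 0.4175
  σ(Item 2,Item 3) = 0.27 × 0.96 × 1.69 = 0.4380
  σ(Item 2,Item 4) = 0.43 × 0.96 × 1.65 = 0.6811
  σ(Item 3,Item 4) = 0.51 × 1.69 × 1.65 = 1.4221
σ²_T = Σσ²ᵢ + 2·Σσ_ij = 7.7102 + 2 × 3.5464 = 14.8030
α = (4/3)·(1 − 7.7102/14.8030) = 0.64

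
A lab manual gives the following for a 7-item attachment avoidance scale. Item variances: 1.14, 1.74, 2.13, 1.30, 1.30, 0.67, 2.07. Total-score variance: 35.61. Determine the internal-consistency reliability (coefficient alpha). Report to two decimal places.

Σσ²ᵢ = 1.14 + 1.74 + 2.13 + 1.30 + 1.30 + 0.67 + 2.07 = 10.35
α = (k/(k−1))·(1 − Σσ²ᵢ/σ²_total) = (7/6)·(1 − 10.35/35.61) = 0.83

α = 0.83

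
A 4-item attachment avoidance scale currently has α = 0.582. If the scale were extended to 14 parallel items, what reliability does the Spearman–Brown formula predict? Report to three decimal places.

Length factor m = 14/4 = 3.5000
α' = m·α / (1 + (m−1)·α)
   = 14/4 × 0.582 / (1 + (14/4 − 1) × 0.582)
   = 2.0370 / 2.4550 = 0.830

predicted reliability = 0.830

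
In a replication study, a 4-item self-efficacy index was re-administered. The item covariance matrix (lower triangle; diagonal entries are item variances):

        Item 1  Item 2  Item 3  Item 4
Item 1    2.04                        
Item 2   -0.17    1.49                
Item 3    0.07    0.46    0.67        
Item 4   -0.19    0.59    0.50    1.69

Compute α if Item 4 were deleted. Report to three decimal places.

α = 0.220

Remaining items: Item 1, Item 2, Item 3 (k = 3).
sum of item variances = 2.04 + 1.49 + 0.67 = 4.20
Var(T) = 4.20 + 2 × 0.36 = 4.92
α (item deleted) = (3/2)·(1 − 4.20/4.92) = 0.220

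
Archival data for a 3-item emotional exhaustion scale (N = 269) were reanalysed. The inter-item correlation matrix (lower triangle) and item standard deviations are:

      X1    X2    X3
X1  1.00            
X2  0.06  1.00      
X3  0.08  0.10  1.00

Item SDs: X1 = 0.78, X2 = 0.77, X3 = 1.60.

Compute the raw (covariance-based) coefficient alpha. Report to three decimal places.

α = 0.182

Σσ²ᵢ = 0.78² + 0.77² + 1.60² = 3.7613
Covariances σ_ij = r_ij · s_i · s_j:
  σ(X1,X2) = 0.06 × 0.78 × 0.77 = 0.0360
  σ(X1,X3) = 0.08 × 0.78 × 1.60 = 0.0998
  σ(X2,X3) = 0.10 × 0.77 × 1.60 = 0.1232
σ²_T = Σσ²ᵢ + 2·Σσ_ij = 3.7613 + 2 × 0.2590 = 4.2793
α = (3/2)·(1 − 3.7613/4.2793) = 0.182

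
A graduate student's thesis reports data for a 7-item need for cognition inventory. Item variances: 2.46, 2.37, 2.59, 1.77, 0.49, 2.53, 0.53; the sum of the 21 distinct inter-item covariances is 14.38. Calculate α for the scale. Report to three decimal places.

sum of item variances = 2.46 + 2.37 + 2.59 + 1.77 + 0.49 + 2.53 + 0.53 = 12.74
Sum of distinct covariances = 14.38
σ²_T = sum of item variances + 2·Σcov = 12.74 + 2 × 14.38 = 41.50
α = (7/6)·(1 − 12.74/41.50) = 0.809

α = 0.809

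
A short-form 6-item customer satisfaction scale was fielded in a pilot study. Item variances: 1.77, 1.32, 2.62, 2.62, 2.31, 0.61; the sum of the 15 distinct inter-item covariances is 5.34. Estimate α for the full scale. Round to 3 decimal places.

ΣVar(i) = 1.77 + 1.32 + 2.62 + 2.62 + 2.31 + 0.61 = 11.25
Sum of distinct covariances = 5.34
Var(T) = ΣVar(i) + 2·Σcov = 11.25 + 2 × 5.34 = 21.93
α = (6/5)·(1 − 11.25/21.93) = 0.584

α = 0.584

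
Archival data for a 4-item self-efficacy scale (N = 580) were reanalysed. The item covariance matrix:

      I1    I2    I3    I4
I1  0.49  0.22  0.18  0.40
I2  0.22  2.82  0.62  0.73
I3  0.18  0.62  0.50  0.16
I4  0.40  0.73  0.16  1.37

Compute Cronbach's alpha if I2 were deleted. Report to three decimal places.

Cronbach's alpha = 0.578

Remaining items: I1, I3, I4 (k = 3).
ΣVar(i) = 0.49 + 0.50 + 1.37 = 2.36
σ²_total = 2.36 + 2 × 0.74 = 3.84
α (item deleted) = (3/2)·(1 − 2.36/3.84) = 0.578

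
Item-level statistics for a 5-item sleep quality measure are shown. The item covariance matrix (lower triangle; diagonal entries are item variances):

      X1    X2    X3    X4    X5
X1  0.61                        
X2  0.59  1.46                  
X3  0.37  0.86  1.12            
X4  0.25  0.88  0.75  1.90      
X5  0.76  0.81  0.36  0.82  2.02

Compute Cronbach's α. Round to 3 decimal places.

sum of item variances = 0.61 + 1.46 + 1.12 + 1.90 + 2.02 = 7.11
Σ_{i<j} σ_ij = 6.45
σ²_total = 7.11 + 2 × 6.45 = 20.01
α = (k/(k−1))·(1 − sum of item variances/σ²_total) = (5/4)·(1 − 7.11/20.01) = 0.806

Cronbach's α = 0.806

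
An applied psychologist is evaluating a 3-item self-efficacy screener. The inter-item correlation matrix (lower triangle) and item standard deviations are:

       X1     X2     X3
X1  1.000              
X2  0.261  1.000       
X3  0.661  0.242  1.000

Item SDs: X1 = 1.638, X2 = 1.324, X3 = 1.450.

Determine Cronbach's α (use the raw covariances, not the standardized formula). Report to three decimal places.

Σσ²ᵢ = 1.638² + 1.324² + 1.450² = 6.5385
Covariances σ_ij = r_ij · s_i · s_j:
  σ(X1,X2) = 0.261 × 1.638 × 1.324 = 0.5660
  σ(X1,X3) = 0.661 × 1.638 × 1.450 = 1.5699
  σ(X2,X3) = 0.242 × 1.324 × 1.450 = 0.4646
σ²_T = Σσ²ᵢ + 2·Σσ_ij = 6.5385 + 2 × 2.6005 = 11.7395
α = (3/2)·(1 − 6.5385/11.7395) = 0.665

Cronbach's α = 0.665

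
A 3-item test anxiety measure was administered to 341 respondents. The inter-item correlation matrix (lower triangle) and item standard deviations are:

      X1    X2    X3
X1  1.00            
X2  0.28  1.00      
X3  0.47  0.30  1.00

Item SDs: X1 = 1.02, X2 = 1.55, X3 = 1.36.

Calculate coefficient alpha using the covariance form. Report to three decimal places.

Σσ²ᵢ = 1.02² + 1.55² + 1.36² = 5.2925
Covariances σ_ij = r_ij · s_i · s_j:
  σ(X1,X2) = 0.28 × 1.02 × 1.55 = 0.4427
  σ(X1,X3) = 0.47 × 1.02 × 1.36 = 0.6520
  σ(X2,X3) = 0.30 × 1.55 × 1.36 = 0.6324
σ²_T = Σσ²ᵢ + 2·Σσ_ij = 5.2925 + 2 × 1.7271 = 8.7467
α = (3/2)·(1 − 5.2925/8.7467) = 0.592

α = 0.592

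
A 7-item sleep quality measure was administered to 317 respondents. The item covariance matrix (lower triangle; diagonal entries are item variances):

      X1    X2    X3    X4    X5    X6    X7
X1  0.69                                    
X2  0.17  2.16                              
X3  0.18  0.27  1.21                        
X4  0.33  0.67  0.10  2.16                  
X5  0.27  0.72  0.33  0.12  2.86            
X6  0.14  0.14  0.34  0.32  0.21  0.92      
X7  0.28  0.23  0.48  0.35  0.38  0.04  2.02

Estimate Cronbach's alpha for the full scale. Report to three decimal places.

ΣVar(i) = 0.69 + 2.16 + 1.21 + 2.16 + 2.86 + 0.92 + 2.02 = 12.02
Σ_{i<j} σ_ij = 6.07
σ²_T = 12.02 + 2 × 6.07 = 24.16
α = (k/(k−1))·(1 − ΣVar(i)/σ²_T) = (7/6)·(1 − 12.02/24.16) = 0.586

α = 0.586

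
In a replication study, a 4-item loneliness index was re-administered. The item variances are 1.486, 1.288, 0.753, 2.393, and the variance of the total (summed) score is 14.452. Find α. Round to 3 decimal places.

α = 0.787

Σσᵢ² = 1.486 + 1.288 + 0.753 + 2.393 = 5.920
α = (k/(k−1))·(1 − Σσᵢ²/total variance) = (4/3)·(1 − 5.920/14.452) = 0.787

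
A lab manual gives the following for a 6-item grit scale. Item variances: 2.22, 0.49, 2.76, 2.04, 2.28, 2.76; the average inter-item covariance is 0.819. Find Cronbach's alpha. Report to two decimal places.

ΣVar(i) = 2.22 + 0.49 + 2.76 + 2.04 + 2.28 + 2.76 = 12.55
Sum of the 15 distinct covariances = 15 × 0.819 = 12.285
σ²_T = ΣVar(i) + 2·Σcov = 12.55 + 2 × 12.285 = 37.120
α = (6/5)·(1 − 12.55/37.120) = 0.79

α = 0.79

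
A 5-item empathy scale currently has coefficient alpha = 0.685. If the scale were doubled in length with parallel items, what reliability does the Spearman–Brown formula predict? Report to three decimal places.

Length factor m = 2
α' = m·α / (1 + (m−1)·α)
   = 2 × 0.685 / (1 + (2 − 1) × 0.685)
   = 1.3700 / 1.6850 = 0.813

predicted reliability = 0.813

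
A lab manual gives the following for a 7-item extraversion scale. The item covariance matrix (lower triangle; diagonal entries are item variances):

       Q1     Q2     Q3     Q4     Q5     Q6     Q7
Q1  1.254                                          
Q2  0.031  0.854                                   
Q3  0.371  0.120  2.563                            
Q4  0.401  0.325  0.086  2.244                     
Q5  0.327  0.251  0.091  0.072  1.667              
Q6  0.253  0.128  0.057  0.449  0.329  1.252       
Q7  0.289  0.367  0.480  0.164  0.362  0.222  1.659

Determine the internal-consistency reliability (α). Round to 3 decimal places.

α = 0.553

Σσ²ᵢ = 1.254 + 0.854 + 2.563 + 2.244 + 1.667 + 1.252 + 1.659 = 11.493
Sum of the distinct covariances = 5.175
σ²_total = 11.493 + 2 × 5.175 = 21.843
α = (k/(k−1))·(1 − Σσ²ᵢ/σ²_total) = (7/6)·(1 − 11.493/21.843) = 0.553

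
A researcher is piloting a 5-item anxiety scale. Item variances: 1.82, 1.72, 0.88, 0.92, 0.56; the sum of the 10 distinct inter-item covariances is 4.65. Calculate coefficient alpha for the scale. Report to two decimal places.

Σσ²ᵢ = 1.82 + 1.72 + 0.88 + 0.92 + 0.56 = 5.90
Sum of distinct covariances = 4.65
σ²_T = Σσ²ᵢ + 2·Σcov = 5.90 + 2 × 4.65 = 15.20
α = (5/4)·(1 − 5.90/15.20) = 0.76

α = 0.76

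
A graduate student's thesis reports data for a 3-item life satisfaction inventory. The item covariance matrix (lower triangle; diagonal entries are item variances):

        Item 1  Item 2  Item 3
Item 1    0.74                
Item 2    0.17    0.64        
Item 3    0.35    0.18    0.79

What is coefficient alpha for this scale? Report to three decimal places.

coefficient alpha = 0.588

sum of item variances = 0.74 + 0.64 + 0.79 = 2.17
Sum of the distinct covariances = 0.70
σ²_total = 2.17 + 2 × 0.70 = 3.57
α = (k/(k−1))·(1 − sum of item variances/σ²_total) = (3/2)·(1 − 2.17/3.57) = 0.588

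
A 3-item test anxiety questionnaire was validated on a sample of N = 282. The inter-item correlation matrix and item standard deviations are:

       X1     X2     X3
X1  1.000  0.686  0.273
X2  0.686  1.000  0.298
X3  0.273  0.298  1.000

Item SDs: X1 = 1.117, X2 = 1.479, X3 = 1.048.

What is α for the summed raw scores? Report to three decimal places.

α = 0.687

Σσ²ᵢ = 1.117² + 1.479² + 1.048² = 4.5334
Covariances σ_ij = r_ij · s_i · s_j:
  σ(X1,X2) = 0.686 × 1.117 × 1.479 = 1.1333
  σ(X1,X3) = 0.273 × 1.117 × 1.048 = 0.3196
  σ(X2,X3) = 0.298 × 1.479 × 1.048 = 0.4619
σ²_T = Σσ²ᵢ + 2·Σσ_ij = 4.5334 + 2 × 1.9148 = 8.3630
α = (3/2)·(1 − 4.5334/8.3630) = 0.687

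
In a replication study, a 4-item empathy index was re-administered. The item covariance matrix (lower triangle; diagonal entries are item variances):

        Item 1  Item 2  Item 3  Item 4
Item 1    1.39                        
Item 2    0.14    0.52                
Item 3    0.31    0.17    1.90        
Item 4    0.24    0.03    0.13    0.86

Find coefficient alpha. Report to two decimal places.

ΣVar(i) = 1.39 + 0.52 + 1.90 + 0.86 = 4.67
Σ_{i<j} σ_ij = 1.02
σ²_total = 4.67 + 2 × 1.02 = 6.71
α = (k/(k−1))·(1 − ΣVar(i)/σ²_total) = (4/3)·(1 − 4.67/6.71) = 0.41

α = 0.41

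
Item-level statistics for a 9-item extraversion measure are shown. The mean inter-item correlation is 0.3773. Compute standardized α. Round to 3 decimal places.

α = 0.845

Standardized α = k·r̄ / (1 + (k−1)·r̄) = 9 × 0.3773 / (1 + 8 × 0.3773)
  = 3.3957 / 4.0184 = 0.845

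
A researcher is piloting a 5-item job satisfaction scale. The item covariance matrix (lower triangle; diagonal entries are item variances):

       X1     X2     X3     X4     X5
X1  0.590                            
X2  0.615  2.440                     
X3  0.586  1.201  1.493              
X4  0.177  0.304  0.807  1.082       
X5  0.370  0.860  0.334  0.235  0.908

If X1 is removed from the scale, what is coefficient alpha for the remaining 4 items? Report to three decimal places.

Remaining items: X2, X3, X4, X5 (k = 4).
Σσᵢ² = 2.440 + 1.493 + 1.082 + 0.908 = 5.923
σ²_total = 5.923 + 2 × 3.741 = 13.405
α (item deleted) = (4/3)·(1 − 5.923/13.405) = 0.744

α = 0.744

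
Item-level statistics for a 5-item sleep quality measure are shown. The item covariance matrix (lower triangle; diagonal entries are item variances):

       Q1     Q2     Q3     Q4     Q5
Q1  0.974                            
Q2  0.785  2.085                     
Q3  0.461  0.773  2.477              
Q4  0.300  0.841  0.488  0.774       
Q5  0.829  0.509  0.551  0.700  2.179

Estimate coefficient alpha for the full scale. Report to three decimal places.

sum of item variances = 0.974 + 2.085 + 2.477 + 0.774 + 2.179 = 8.489
Sum of off-diagonal covariances = 6.237
σ²_total = 8.489 + 2 × 6.237 = 20.963
α = (k/(k−1))·(1 − sum of item variances/σ²_total) = (5/4)·(1 − 8.489/20.963) = 0.744

coefficient alpha = 0.744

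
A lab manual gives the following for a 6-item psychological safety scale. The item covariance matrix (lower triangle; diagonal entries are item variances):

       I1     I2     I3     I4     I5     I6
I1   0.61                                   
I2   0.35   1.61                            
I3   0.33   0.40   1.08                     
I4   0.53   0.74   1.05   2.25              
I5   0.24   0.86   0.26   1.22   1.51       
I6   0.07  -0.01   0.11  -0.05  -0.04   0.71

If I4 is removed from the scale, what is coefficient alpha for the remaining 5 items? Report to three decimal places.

α = 0.603

Remaining items: I1, I2, I3, I5, I6 (k = 5).
sum of item variances = 0.61 + 1.61 + 1.08 + 1.51 + 0.71 = 5.52
Var(T) = 5.52 + 2 × 2.57 = 10.66
α (item deleted) = (5/4)·(1 − 5.52/10.66) = 0.603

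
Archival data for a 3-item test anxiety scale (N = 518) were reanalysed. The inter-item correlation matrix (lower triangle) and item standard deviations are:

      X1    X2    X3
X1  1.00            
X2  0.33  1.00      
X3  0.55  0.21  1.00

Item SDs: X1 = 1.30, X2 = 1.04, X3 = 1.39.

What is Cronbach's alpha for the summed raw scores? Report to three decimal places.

Σσ²ᵢ = 1.30² + 1.04² + 1.39² = 4.7037
Covariances σ_ij = r_ij · s_i · s_j:
  σ(X1,X2) = 0.33 × 1.30 × 1.04 = 0.4462
  σ(X1,X3) = 0.55 × 1.30 × 1.39 = 0.9939
  σ(X2,X3) = 0.21 × 1.04 × 1.39 = 0.3036
σ²_T = Σσ²ᵢ + 2·Σσ_ij = 4.7037 + 2 × 1.7437 = 8.1911
α = (3/2)·(1 − 4.7037/8.1911) = 0.639

Cronbach's alpha = 0.639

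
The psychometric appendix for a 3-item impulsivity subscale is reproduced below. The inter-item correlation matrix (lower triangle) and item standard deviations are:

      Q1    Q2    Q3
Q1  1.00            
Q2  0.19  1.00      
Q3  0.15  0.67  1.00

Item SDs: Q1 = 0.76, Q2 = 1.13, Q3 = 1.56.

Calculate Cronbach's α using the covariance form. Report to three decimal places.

Σσ²ᵢ = 0.76² + 1.13² + 1.56² = 4.2881
Covariances σ_ij = r_ij · s_i · s_j:
  σ(Q1,Q2) = 0.19 × 0.76 × 1.13 = 0.1632
  σ(Q1,Q3) = 0.15 × 0.76 × 1.56 = 0.1778
  σ(Q2,Q3) = 0.67 × 1.13 × 1.56 = 1.1811
σ²_T = Σσ²ᵢ + 2·Σσ_ij = 4.2881 + 2 × 1.5221 = 7.3323
α = (3/2)·(1 − 4.2881/7.3323) = 0.623

α = 0.623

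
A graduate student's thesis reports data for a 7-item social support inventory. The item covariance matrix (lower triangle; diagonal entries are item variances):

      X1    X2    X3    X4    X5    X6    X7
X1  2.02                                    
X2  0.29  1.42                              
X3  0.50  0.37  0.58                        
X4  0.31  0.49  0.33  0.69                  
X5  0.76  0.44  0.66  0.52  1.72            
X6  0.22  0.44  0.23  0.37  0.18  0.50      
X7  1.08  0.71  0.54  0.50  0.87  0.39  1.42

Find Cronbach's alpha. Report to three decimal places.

Σσᵢ² = 2.02 + 1.42 + 0.58 + 0.69 + 1.72 + 0.50 + 1.42 = 8.35
Sum of the distinct covariances = 10.20
total variance = 8.35 + 2 × 10.20 = 28.75
α = (k/(k−1))·(1 − Σσᵢ²/total variance) = (7/6)·(1 − 8.35/28.75) = 0.828

α = 0.828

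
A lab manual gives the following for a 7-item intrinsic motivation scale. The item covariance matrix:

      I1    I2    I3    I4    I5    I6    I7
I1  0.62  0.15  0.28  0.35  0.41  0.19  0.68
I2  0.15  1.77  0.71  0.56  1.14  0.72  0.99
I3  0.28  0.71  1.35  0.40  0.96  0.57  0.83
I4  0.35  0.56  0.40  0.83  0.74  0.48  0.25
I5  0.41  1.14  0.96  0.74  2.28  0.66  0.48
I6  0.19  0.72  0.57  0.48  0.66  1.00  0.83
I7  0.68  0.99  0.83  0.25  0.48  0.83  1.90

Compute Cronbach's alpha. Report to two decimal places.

Σσᵢ² = 0.62 + 1.77 + 1.35 + 0.83 + 2.28 + 1.00 + 1.90 = 9.75
Sum of off-diagonal covariances = 12.38
σ²_total = 9.75 + 2 × 12.38 = 34.51
α = (k/(k−1))·(1 − Σσᵢ²/σ²_total) = (7/6)·(1 − 9.75/34.51) = 0.84

α = 0.84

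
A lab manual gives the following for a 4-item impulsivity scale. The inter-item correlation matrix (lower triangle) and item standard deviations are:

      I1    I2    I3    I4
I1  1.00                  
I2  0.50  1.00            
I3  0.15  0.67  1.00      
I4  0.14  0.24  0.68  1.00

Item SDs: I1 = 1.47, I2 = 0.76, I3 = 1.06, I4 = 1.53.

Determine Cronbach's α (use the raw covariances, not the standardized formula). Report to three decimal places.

Σσ²ᵢ = 1.47² + 0.76² + 1.06² + 1.53² = 6.2030
Covariances σ_ij = r_ij · s_i · s_j:
  σ(I1,I2) = 0.50 × 1.47 × 0.76 = 0.5586
  σ(I1,I3) = 0.15 × 1.47 × 1.06 = 0.2337
  σ(I1,I4) = 0.14 × 1.47 × 1.53 = 0.3149
  σ(I2,I3) = 0.67 × 0.76 × 1.06 = 0.5398
  σ(I2,I4) = 0.24 × 0.76 × 1.53 = 0.2791
  σ(I3,I4) = 0.68 × 1.06 × 1.53 = 1.1028
σ²_T = Σσ²ᵢ + 2·Σσ_ij = 6.2030 + 2 × 3.0289 = 12.2608
α = (4/3)·(1 − 6.2030/12.2608) = 0.659

α = 0.659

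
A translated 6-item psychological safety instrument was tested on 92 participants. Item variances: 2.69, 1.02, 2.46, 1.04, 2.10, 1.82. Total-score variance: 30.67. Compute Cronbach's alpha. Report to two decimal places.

α = 0.76

Σσ²ᵢ = 2.69 + 1.02 + 2.46 + 1.04 + 2.10 + 1.82 = 11.13
α = (k/(k−1))·(1 − Σσ²ᵢ/σ²_T) = (6/5)·(1 − 11.13/30.67) = 0.76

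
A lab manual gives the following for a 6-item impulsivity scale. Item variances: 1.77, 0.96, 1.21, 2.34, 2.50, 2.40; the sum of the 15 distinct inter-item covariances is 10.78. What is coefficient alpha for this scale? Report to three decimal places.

coefficient alpha = 0.790

sum of item variances = 1.77 + 0.96 + 1.21 + 2.34 + 2.50 + 2.40 = 11.18
Sum of distinct covariances = 10.78
Var(T) = sum of item variances + 2·Σcov = 11.18 + 2 × 10.78 = 32.74
α = (6/5)·(1 − 11.18/32.74) = 0.790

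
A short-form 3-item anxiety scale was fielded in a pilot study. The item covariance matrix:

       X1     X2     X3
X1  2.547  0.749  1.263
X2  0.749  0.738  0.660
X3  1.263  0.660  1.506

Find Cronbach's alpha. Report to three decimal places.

α = 0.791

sum of item variances = 2.547 + 0.738 + 1.506 = 4.791
Σ_{i<j} σ_ij = 2.672
σ²_T = 4.791 + 2 × 2.672 = 10.135
α = (k/(k−1))·(1 − sum of item variances/σ²_T) = (3/2)·(1 − 4.791/10.135) = 0.791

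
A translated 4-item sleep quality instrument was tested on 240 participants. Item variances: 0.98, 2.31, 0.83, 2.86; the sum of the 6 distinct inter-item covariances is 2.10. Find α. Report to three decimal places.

sum of item variances = 0.98 + 2.31 + 0.83 + 2.86 = 6.98
Sum of distinct covariances = 2.10
σ²_total = sum of item variances + 2·Σcov = 6.98 + 2 × 2.10 = 11.18
α = (4/3)·(1 − 6.98/11.18) = 0.501

α = 0.501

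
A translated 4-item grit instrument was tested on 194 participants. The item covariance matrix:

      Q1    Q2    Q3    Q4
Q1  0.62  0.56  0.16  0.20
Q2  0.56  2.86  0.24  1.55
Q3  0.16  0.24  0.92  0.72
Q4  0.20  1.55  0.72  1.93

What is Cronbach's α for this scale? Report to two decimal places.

ΣVar(i) = 0.62 + 2.86 + 0.92 + 1.93 = 6.33
Sum of off-diagonal covariances = 3.43
total variance = 6.33 + 2 × 3.43 = 13.19
α = (k/(k−1))·(1 − ΣVar(i)/total variance) = (4/3)·(1 − 6.33/13.19) = 0.69

Cronbach's α = 0.69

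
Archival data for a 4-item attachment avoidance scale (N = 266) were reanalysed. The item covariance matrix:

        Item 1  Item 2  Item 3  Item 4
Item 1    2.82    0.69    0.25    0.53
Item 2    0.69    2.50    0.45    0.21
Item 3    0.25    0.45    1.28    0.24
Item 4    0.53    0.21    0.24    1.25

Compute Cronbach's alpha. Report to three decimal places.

sum of item variances = 2.82 + 2.50 + 1.28 + 1.25 = 7.85
Σ_{i<j} σ_ij = 2.37
σ²_T = 7.85 + 2 × 2.37 = 12.59
α = (k/(k−1))·(1 − sum of item variances/σ²_T) = (4/3)·(1 − 7.85/12.59) = 0.502

Cronbach's alpha = 0.502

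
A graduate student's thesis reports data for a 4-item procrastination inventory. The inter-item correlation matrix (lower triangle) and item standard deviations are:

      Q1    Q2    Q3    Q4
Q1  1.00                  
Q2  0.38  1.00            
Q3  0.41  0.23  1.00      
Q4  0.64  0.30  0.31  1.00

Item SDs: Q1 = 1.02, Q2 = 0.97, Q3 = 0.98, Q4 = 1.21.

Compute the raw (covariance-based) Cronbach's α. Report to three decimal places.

Cronbach's α = 0.711

Σσ²ᵢ = 1.02² + 0.97² + 0.98² + 1.21² = 4.4058
Covariances σ_ij = r_ij · s_i · s_j:
  σ(Q1,Q2) = 0.38 × 1.02 × 0.97 = 0.3760
  σ(Q1,Q3) = 0.41 × 1.02 × 0.98 = 0.4098
  σ(Q1,Q4) = 0.64 × 1.02 × 1.21 = 0.7899
  σ(Q2,Q3) = 0.23 × 0.97 × 0.98 = 0.2186
  σ(Q2,Q4) = 0.30 × 0.97 × 1.21 = 0.3521
  σ(Q3,Q4) = 0.31 × 0.98 × 1.21 = 0.3676
σ²_T = Σσ²ᵢ + 2·Σσ_ij = 4.4058 + 2 × 2.5140 = 9.4338
α = (4/3)·(1 − 4.4058/9.4338) = 0.711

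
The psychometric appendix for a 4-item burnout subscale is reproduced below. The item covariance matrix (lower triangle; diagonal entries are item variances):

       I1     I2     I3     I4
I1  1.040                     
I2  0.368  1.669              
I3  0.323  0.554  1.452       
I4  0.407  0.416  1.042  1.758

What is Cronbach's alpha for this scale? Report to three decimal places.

sum of item variances = 1.040 + 1.669 + 1.452 + 1.758 = 5.919
Σ_{i<j} σ_ij = 3.110
total variance = 5.919 + 2 × 3.110 = 12.139
α = (k/(k−1))·(1 − sum of item variances/total variance) = (4/3)·(1 − 5.919/12.139) = 0.683

Cronbach's alpha = 0.683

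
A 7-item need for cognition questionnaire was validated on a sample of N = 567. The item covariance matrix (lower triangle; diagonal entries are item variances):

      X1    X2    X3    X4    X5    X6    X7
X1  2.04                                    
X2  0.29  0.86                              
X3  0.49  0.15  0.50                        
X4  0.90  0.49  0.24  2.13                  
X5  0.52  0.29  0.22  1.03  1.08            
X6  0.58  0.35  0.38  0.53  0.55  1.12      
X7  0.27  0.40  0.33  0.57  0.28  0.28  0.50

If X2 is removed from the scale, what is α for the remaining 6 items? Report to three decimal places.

α = 0.793

Remaining items: X1, X3, X4, X5, X6, X7 (k = 6).
Σσ²ᵢ = 2.04 + 0.50 + 2.13 + 1.08 + 1.12 + 0.50 = 7.37
Var(T) = 7.37 + 2 × 7.17 = 21.71
α (item deleted) = (6/5)·(1 − 7.37/21.71) = 0.793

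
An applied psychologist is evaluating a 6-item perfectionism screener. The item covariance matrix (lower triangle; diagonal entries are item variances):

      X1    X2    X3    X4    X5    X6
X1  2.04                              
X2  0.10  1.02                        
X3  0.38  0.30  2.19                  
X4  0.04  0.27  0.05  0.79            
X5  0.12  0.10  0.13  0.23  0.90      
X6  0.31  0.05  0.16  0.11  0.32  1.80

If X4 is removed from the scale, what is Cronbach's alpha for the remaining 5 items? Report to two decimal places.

α = 0.41

Remaining items: X1, X2, X3, X5, X6 (k = 5).
sum of item variances = 2.04 + 1.02 + 2.19 + 0.90 + 1.80 = 7.95
σ²_total = 7.95 + 2 × 1.97 = 11.89
α (item deleted) = (5/4)·(1 − 7.95/11.89) = 0.41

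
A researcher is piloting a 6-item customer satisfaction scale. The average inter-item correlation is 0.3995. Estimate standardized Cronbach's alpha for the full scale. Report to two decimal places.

Standardized α = k·r̄ / (1 + (k−1)·r̄) = 6 × 0.3995 / (1 + 5 × 0.3995)
  = 2.3970 / 2.9975 = 0.80

α = 0.80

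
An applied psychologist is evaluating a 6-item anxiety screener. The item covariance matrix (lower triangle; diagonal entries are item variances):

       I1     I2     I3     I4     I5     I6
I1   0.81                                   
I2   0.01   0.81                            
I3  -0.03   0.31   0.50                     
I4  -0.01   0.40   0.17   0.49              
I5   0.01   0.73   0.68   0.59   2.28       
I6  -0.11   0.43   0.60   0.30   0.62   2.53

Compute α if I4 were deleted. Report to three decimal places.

α = 0.605

Remaining items: I1, I2, I3, I5, I6 (k = 5).
Σσ²ᵢ = 0.81 + 0.81 + 0.50 + 2.28 + 2.53 = 6.93
σ²_total = 6.93 + 2 × 3.25 = 13.43
α (item deleted) = (5/4)·(1 − 6.93/13.43) = 0.605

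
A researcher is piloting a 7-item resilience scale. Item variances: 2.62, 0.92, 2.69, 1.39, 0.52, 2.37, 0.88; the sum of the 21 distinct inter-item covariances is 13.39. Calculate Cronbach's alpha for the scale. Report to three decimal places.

Σσ²ᵢ = 2.62 + 0.92 + 2.69 + 1.39 + 0.52 + 2.37 + 0.88 = 11.39
Sum of distinct covariances = 13.39
σ²_T = Σσ²ᵢ + 2·Σcov = 11.39 + 2 × 13.39 = 38.17
α = (7/6)·(1 − 11.39/38.17) = 0.819

Cronbach's alpha = 0.819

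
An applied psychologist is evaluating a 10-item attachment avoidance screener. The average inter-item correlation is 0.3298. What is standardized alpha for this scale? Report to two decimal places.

Standardized α = k·r̄ / (1 + (k−1)·r̄) = 10 × 0.3298 / (1 + 9 × 0.3298)
  = 3.2980 / 3.9682 = 0.83

α = 0.83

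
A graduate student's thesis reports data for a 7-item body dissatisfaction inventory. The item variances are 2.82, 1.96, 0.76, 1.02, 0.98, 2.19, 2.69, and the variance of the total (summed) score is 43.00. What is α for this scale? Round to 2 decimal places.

Σσ²ᵢ = 2.82 + 1.96 + 0.76 + 1.02 + 0.98 + 2.19 + 2.69 = 12.42
α = (k/(k−1))·(1 − Σσ²ᵢ/σ²_total) = (7/6)·(1 − 12.42/43.00) = 0.83

α = 0.83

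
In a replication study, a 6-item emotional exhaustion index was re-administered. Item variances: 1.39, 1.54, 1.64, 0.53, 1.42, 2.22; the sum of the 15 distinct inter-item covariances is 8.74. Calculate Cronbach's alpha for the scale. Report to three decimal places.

Cronbach's alpha = 0.800

Σσ²ᵢ = 1.39 + 1.54 + 1.64 + 0.53 + 1.42 + 2.22 = 8.74
Sum of distinct covariances = 8.74
Var(T) = Σσ²ᵢ + 2·Σcov = 8.74 + 2 × 8.74 = 26.22
α = (6/5)·(1 − 8.74/26.22) = 0.800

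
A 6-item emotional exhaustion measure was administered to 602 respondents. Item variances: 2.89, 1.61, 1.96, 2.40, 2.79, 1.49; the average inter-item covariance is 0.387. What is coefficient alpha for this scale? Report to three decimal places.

Σσᵢ² = 2.89 + 1.61 + 1.96 + 2.40 + 2.79 + 1.49 = 13.14
Sum of the 15 distinct covariances = 15 × 0.387 = 5.805
Var(T) = Σσᵢ² + 2·Σcov = 13.14 + 2 × 5.805 = 24.750
α = (6/5)·(1 − 13.14/24.750) = 0.563

α = 0.563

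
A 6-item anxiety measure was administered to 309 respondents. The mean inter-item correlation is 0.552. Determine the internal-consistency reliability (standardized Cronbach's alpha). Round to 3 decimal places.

standardized Cronbach's alpha = 0.881

Standardized α = k·r̄ / (1 + (k−1)·r̄) = 6 × 0.552 / (1 + 5 × 0.552)
  = 3.3120 / 3.7600 = 0.881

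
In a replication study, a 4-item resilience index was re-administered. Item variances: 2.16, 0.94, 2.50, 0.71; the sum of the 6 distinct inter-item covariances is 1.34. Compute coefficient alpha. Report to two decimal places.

Σσ²ᵢ = 2.16 + 0.94 + 2.50 + 0.71 = 6.31
Sum of distinct covariances = 1.34
σ²_T = Σσ²ᵢ + 2·Σcov = 6.31 + 2 × 1.34 = 8.99
α = (4/3)·(1 − 6.31/8.99) = 0.40

coefficient alpha = 0.40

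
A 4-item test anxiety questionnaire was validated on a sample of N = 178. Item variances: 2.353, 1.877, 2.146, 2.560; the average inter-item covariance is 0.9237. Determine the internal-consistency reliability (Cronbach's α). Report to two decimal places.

Σσ²ᵢ = 2.353 + 1.877 + 2.146 + 2.560 = 8.936
Sum of the 6 distinct covariances = 6 × 0.9237 = 5.5422
σ²_T = Σσ²ᵢ + 2·Σcov = 8.936 + 2 × 5.5422 = 20.0204
α = (4/3)·(1 − 8.936/20.0204) = 0.74

α = 0.74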